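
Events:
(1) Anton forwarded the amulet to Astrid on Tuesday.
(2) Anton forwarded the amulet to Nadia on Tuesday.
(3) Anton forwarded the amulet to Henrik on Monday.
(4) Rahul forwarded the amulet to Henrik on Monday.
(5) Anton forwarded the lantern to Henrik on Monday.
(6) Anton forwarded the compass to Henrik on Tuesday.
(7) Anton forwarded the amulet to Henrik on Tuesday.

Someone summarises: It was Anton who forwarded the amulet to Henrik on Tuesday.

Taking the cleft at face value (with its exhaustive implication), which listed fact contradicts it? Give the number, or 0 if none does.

The cleft puts "Anton" in focus and presupposes the open proposition with thing = the amulet, recipient = Henrik, setting = on Tuesday.
Exhaustivity: Anton is the only agent satisfying that background.
No listed fact matches the background with a different agent. Exhaustivity holds.

0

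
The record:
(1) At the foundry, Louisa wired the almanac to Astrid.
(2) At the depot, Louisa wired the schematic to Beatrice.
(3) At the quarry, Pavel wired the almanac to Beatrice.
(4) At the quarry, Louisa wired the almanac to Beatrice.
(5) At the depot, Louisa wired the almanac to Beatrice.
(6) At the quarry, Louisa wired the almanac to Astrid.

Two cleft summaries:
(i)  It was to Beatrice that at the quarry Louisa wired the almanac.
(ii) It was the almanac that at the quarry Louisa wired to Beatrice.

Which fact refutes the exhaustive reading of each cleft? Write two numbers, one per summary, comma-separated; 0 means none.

Summary (i) focuses "Beatrice" (the recipient); background agent = Louisa, thing = the almanac, setting = at the quarry. Fact (6) matches that background with recipient = Astrid — refutes (i).
Summary (ii) focuses "the almanac" (the thing); background agent = Louisa, recipient = Beatrice, setting = at the quarry. No fact matches that background with a different thing, so 0.

6, 0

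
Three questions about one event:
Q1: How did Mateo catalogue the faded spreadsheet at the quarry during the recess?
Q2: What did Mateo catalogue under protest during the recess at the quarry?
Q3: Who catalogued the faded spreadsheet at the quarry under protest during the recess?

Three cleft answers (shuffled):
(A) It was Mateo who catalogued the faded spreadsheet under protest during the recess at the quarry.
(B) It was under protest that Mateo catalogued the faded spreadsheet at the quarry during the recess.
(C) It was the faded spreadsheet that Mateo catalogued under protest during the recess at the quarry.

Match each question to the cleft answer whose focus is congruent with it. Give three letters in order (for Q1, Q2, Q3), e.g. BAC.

Q1 asks about the manner; cleft (B) focuses "under protest", which is the manner — so Q1 → B.
Q2 asks about the direct object; cleft (C) focuses "the faded spreadsheet", which is the direct object — so Q2 → C.
Q3 asks about the subject (agent); cleft (A) focuses "Mateo", which is the subject (agent) — so Q3 → A.
Mapping: Q1→B, Q2→C, Q3→A.

BCA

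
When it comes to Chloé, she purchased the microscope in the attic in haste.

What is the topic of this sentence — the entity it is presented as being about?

Chloé

The construction explicitly marks "Chloé" as what the sentence is about — the topic.
The remainder of the clause is the comment (what is said about the topic).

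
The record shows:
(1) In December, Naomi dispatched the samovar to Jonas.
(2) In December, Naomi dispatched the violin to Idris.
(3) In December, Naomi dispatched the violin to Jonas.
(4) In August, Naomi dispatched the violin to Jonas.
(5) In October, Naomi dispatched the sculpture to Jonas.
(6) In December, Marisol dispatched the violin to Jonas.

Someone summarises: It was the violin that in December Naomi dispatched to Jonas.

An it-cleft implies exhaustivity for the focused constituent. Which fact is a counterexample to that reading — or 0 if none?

1

The cleft puts "the violin" in focus and presupposes the open proposition with same agent, recipient, setting (Naomi / Jonas / in December).
Exhaustivity: the violin is the only thing satisfying that background.
But fact (1) also has same agent, recipient, setting (Naomi / Jonas / in December), with thing = the samovar — so the exhaustive reading fails.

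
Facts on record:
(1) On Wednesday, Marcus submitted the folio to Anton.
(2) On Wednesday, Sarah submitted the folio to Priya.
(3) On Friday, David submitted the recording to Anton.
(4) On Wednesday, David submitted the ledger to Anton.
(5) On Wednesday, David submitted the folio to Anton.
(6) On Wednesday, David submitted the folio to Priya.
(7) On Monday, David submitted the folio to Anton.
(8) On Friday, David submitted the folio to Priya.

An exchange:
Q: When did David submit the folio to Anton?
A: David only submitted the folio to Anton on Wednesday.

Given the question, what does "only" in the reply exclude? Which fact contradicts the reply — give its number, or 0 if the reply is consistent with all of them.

Answering "When did ...?" puts focus on the setting — here, "on Wednesday".
So "only" ranges over settings; the rest (agent = David, thing = the folio, recipient = Anton) is presupposed.
Fact (7) shares the background with a different setting (on Monday) — counterexample.
(Fact (6) would refute a reading with focus on the recipient — but that is not what the question asks.)

7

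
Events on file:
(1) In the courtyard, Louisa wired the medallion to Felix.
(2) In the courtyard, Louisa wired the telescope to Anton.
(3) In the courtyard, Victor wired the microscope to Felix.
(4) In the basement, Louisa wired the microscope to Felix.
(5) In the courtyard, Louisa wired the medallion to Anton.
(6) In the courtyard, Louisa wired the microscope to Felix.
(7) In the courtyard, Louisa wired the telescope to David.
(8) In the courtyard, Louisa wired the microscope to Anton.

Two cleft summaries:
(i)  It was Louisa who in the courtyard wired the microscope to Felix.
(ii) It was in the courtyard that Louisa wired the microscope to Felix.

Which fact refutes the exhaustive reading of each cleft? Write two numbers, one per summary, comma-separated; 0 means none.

3, 4

Summary (i) focuses "Louisa" (the agent); background same thing, recipient, setting (the microscope / Felix / in the courtyard). Fact (3) matches that background with agent = Victor — refutes (i).
Summary (ii) focuses "in the courtyard" (the setting); background same agent, thing, recipient (Louisa / the microscope / Felix). Fact (4) matches that background with setting = in the basement — refutes (ii).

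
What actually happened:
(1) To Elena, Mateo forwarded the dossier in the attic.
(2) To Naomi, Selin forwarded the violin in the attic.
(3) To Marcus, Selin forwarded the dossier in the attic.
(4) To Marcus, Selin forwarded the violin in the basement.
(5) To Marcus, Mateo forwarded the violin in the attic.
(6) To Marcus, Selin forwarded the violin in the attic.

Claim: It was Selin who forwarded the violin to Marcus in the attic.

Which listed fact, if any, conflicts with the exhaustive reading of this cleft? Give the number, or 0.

Focus of the cleft: "Selin" (the agent). Presupposed background: the violin as thing and Marcus as recipient and in the attic as setting.
The exhaustive reading says no other agent fits that background.
But fact (5) also has the violin as thing and Marcus as recipient and in the attic as setting, with agent = Mateo — so the exhaustive reading fails.

5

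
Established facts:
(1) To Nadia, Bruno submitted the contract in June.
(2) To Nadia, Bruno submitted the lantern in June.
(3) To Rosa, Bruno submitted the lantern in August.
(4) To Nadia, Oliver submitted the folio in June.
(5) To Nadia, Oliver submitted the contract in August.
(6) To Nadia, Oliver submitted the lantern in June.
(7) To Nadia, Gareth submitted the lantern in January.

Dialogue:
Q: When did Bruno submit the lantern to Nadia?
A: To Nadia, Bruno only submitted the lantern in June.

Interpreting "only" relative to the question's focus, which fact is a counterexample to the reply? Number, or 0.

Answering "When did ...?" puts focus on the setting — here, "in June".
"Only" then excludes alternative settings while the background — agent = Bruno, thing = the lantern, recipient = Nadia — is held fixed.
No fact keeps agent = Bruno, thing = the lantern, recipient = Nadia while changing the setting; every other fact differs on something backgrounded. The reply stands.
(Fact (1) would refute a reading with focus on the thing — but that is not what the question asks.)

0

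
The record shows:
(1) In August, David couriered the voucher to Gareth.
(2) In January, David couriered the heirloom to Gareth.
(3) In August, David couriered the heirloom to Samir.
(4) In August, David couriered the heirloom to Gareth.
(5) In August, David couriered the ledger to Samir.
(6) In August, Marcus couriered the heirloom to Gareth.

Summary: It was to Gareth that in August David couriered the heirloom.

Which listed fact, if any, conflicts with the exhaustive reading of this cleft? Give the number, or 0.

3

The cleft puts "Gareth" in focus and presupposes the open proposition with David as agent and the heirloom as thing and in August as setting.
The exhaustive reading says no other recipient fits that background.
But fact (3) also has David as agent and the heirloom as thing and in August as setting, with recipient = Samir — so the exhaustive reading fails.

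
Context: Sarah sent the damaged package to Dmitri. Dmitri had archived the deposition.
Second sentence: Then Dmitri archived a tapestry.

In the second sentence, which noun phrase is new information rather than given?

"Dmitri" in the second sentence is given — already mentioned in the context.
"a tapestry" has no antecedent in the context; it is discourse-new (the indefinite article also signals a new referent).

a tapestry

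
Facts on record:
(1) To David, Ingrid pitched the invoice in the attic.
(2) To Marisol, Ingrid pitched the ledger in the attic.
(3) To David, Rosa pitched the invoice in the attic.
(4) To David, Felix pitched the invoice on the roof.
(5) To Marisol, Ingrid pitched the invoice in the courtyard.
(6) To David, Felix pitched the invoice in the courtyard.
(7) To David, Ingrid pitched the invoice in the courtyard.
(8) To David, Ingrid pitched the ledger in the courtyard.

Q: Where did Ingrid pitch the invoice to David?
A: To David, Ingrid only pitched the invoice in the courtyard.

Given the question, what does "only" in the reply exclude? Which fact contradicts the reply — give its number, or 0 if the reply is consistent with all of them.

Answering "Where did ...?" puts focus on the setting — here, "in the courtyard".
"Only" then excludes alternative settings while the background — same agent, thing, recipient (Ingrid / the invoice / David) — is held fixed.
Fact (1) shares the background with a different setting (in the attic) — counterexample.
(Fact (8) would refute a reading with focus on the thing — but that is not what the question asks.)

1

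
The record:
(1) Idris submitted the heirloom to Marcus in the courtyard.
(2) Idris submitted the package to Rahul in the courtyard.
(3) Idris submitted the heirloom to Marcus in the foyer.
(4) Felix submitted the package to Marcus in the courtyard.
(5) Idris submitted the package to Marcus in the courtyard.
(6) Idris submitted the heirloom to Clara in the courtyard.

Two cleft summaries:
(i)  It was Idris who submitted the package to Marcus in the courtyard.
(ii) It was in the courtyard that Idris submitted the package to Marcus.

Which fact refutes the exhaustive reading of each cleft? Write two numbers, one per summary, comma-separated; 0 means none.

(i): focus "Idris". Looking for same thing, recipient, setting (the package / Marcus / in the courtyard) with some other agent — fact (4) has Felix there. Refuted.
(ii): focus "in the courtyard". No fact shares same agent, thing, recipient (Idris / the package / Marcus) with a different setting. 0.

4, 0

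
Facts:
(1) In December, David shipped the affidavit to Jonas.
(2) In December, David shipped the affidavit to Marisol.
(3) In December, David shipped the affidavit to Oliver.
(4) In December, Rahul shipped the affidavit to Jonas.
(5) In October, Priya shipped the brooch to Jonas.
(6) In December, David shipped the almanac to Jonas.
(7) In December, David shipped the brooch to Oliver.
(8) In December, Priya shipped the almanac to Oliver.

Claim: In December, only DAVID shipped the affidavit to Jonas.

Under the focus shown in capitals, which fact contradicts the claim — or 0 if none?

The capitals mark "David" as focus. So "only" rules out other agents, with the rest (the affidavit as thing and Jonas as recipient and in December as setting) as background.
Fact (4) shares the background but differs in agent (Rahul) — a counterexample.

4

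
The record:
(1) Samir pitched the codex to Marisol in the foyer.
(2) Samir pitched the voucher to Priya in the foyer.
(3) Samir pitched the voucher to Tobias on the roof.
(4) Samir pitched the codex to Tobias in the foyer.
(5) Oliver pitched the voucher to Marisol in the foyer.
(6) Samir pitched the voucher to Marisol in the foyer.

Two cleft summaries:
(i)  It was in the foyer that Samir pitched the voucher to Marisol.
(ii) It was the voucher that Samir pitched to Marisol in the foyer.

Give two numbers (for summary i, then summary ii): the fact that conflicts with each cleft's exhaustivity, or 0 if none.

(i): focus "in the foyer". No fact shares same agent, thing, recipient (Samir / the voucher / Marisol) with a different setting. 0.
(ii): focus "the voucher". Looking for same agent, recipient, setting (Samir / Marisol / in the foyer) with some other thing — fact (1) has the codex there. Refuted.

0, 1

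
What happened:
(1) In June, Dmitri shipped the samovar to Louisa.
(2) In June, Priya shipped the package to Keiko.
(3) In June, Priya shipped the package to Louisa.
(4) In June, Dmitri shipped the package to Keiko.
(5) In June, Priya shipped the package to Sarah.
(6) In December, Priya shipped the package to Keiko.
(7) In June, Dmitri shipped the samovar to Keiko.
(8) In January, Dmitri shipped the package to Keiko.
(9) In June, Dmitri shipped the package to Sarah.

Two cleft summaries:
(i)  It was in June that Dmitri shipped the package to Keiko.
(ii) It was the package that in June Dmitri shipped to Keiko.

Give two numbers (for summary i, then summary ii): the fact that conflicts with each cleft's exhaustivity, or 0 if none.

(i): focus "in June". Looking for Dmitri as agent and the package as thing and Keiko as recipient with some other setting — fact (8) has in January there. Refuted.
(ii): focus "the package". Looking for Dmitri as agent and Keiko as recipient and in June as setting with some other thing — fact (7) has the samovar there. Refuted.

8, 7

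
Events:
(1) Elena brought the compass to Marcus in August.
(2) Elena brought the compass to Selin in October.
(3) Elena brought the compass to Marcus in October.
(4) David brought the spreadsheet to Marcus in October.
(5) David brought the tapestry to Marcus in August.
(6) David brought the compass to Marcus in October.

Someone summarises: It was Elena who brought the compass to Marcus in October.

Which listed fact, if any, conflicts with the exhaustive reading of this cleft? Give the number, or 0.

The cleft puts "Elena" in focus and presupposes the open proposition with the compass as thing and Marcus as recipient and in October as setting.
The exhaustive reading says no other agent fits that background.
Fact (6) shares the background but with agent = David; exhaustivity is violated.

6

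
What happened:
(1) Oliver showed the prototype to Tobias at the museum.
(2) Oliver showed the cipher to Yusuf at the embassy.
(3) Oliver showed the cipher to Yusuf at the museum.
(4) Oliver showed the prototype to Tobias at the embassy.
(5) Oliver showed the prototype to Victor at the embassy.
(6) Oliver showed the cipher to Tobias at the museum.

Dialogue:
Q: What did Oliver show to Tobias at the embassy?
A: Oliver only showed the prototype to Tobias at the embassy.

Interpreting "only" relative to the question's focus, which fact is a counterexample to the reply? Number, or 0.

Answering "What did ...?" puts focus on the thing — here, "the prototype".
So "only" ranges over things; the rest (Oliver as agent and Tobias as recipient and at the embassy as setting) is presupposed.
No listed fact shares that background with another thing. Nothing contradicts the reply.
(Fact (5) would refute a reading with focus on the recipient — but that is not what the question asks.)

0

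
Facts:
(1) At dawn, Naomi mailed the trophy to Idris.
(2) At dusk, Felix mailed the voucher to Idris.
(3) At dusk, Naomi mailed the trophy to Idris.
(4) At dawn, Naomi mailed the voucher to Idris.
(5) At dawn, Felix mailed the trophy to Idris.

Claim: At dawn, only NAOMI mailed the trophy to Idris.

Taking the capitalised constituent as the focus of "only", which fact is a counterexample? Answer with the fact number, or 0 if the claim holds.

Focus (in capitals) is "Naomi" — the agent. "Only" excludes alternative agents while holding fixed same thing, recipient, setting (the trophy / Idris / at dawn).
Fact (5) matches on same thing, recipient, setting (the trophy / Idris / at dawn), but has agent = Felix instead. That refutes the claim.

5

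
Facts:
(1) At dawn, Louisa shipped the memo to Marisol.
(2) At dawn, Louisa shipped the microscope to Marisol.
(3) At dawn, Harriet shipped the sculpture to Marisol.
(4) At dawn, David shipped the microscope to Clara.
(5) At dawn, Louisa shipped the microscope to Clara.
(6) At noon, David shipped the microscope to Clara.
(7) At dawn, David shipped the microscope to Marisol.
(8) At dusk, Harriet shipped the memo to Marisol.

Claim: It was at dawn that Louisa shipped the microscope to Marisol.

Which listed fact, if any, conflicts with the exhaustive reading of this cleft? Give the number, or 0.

Focus of the cleft: "at dawn" (the setting). Presupposed background: Louisa as agent and the microscope as thing and Marisol as recipient.
Exhaustivity: at dawn is the only setting satisfying that background.
Every other fact differs from the presupposition on some backgrounded slot, so none challenges the exhaustivity.

0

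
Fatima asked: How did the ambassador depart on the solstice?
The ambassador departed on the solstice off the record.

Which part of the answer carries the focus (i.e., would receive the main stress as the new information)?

The wh-word "how" asks about the manner.
In the answer, "the ambassador" and "on the solstice" are given — repeated from the question.
The constituent filling the manner gap is "off the record"; that is the focus and would carry nuclear stress.

off the record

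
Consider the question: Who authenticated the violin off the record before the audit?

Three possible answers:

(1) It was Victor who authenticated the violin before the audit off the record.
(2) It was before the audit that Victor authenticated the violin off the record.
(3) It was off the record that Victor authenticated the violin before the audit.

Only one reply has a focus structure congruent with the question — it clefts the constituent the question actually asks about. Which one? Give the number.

1

The question word "who" targets the subject (agent).
Option (1) clefts "Victor" — that matches what the question asks about.
Option (2) clefts "before the audit" — the time, not what was asked.
Option (3) clefts "off the record" — the manner, not what was asked.
So the congruent reply is (1).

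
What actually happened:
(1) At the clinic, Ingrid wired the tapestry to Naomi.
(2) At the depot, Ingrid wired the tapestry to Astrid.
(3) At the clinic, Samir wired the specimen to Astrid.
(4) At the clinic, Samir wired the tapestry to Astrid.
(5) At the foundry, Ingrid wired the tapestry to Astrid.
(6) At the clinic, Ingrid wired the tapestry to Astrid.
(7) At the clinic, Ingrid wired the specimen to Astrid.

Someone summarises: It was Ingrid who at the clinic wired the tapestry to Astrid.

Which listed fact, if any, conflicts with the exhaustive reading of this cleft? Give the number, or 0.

Focus of the cleft: "Ingrid" (the agent). Presupposed background: the tapestry as thing and Astrid as recipient and at the clinic as setting.
The exhaustive reading says no other agent fits that background.
Fact (4) shares the background but with agent = Samir; exhaustivity is violated.

4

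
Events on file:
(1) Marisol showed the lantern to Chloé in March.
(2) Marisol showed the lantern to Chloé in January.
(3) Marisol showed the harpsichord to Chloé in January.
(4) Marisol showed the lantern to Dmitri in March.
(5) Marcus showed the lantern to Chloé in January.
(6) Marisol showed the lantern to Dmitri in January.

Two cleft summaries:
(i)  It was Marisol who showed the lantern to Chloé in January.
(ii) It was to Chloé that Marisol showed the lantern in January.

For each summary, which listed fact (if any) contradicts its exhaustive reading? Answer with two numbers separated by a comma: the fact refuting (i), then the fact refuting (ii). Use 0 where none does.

5, 6

Summary (i) focuses "Marisol" (the agent); background same thing, recipient, setting (the lantern / Chloé / in January). Fact (5) matches that background with agent = Marcus — refutes (i).
Summary (ii) focuses "Chloé" (the recipient); background same agent, thing, setting (Marisol / the lantern / in January). Fact (6) matches that background with recipient = Dmitri — refutes (ii).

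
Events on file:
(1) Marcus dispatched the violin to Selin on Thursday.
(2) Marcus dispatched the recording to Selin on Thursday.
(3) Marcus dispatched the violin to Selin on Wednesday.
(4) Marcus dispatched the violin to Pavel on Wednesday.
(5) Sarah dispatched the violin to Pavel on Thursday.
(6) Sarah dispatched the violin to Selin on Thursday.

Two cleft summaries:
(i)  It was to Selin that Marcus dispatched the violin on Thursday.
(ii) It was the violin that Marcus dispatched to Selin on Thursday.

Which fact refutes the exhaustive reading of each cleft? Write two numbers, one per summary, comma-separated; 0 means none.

0, 2

(i): focus "Selin". No fact shares Marcus as agent and the violin as thing and on Thursday as setting with a different recipient. 0.
(ii): focus "the violin". Looking for Marcus as agent and Selin as recipient and on Thursday as setting with some other thing — fact (2) has the recording there. Refuted.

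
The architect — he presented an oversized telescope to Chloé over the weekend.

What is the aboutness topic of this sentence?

the architect

The construction explicitly marks "the architect" as what the sentence is about — the topic.
The remainder of the clause is the comment (what is said about the topic).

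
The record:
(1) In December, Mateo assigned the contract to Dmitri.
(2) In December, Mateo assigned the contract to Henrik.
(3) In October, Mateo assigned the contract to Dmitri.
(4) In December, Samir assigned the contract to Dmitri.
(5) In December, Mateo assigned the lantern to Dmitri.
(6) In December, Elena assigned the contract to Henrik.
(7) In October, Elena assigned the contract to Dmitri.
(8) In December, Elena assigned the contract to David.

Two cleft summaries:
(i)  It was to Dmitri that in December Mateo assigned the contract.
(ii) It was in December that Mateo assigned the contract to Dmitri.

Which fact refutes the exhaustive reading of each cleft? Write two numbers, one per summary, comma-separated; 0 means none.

2, 3

(i): focus "Dmitri". Looking for agent = Mateo, thing = the contract, setting = in December with some other recipient — fact (2) has Henrik there. Refuted.
(ii): focus "in December". Looking for agent = Mateo, thing = the contract, recipient = Dmitri with some other setting — fact (3) has in October there. Refuted.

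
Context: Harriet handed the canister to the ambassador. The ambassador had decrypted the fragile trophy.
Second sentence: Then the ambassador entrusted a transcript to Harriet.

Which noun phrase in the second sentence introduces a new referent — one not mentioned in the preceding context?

"the ambassador" and "Harriet" in the second sentence are given — already mentioned in the context.
"a transcript" has no antecedent in the context; it is discourse-new (the indefinite article also signals a new referent).

a transcript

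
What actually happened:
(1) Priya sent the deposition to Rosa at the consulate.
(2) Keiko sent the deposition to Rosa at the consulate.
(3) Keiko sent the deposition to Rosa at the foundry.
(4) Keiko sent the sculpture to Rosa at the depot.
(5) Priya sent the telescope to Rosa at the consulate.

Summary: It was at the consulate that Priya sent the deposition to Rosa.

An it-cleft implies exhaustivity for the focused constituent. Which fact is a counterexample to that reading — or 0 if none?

0

The cleft puts "at the consulate" in focus and presupposes the open proposition with Priya as agent and the deposition as thing and Rosa as recipient.
Exhaustivity: at the consulate is the only setting satisfying that background.
Every other fact differs from the presupposition on some backgrounded slot, so none challenges the exhaustivity.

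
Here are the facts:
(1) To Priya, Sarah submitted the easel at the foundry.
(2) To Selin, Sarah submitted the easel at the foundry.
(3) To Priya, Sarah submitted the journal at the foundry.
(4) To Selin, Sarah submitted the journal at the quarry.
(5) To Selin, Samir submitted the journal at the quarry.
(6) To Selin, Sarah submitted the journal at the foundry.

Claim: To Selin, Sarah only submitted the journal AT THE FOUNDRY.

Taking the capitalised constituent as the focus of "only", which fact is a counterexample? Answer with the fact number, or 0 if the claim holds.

4

Focus (in capitals) is "at the foundry" — the setting. "Only" excludes alternative settings while holding fixed Sarah as agent and the journal as thing and Selin as recipient.
Fact (4) shares the background but differs in setting (at the quarry) — a counterexample.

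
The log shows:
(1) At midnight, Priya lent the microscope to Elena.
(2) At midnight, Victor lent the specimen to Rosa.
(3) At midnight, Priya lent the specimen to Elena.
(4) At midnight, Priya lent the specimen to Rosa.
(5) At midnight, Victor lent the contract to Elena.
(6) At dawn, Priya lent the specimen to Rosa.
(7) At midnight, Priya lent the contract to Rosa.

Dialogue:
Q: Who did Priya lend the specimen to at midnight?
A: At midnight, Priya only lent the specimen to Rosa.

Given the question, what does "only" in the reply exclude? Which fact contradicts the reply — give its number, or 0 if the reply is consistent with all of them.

Answering "Who did ... to ...?" puts focus on the recipient — here, "Rosa".
"Only" then excludes alternative recipients while the background — agent = Priya, thing = the specimen, setting = at midnight — is held fixed.
Fact (3) keeps agent = Priya, thing = the specimen, setting = at midnight but has recipient = Elena; that refutes the reply.
(Fact (7) would refute a reading with focus on the thing — but that is not what the question asks.)

3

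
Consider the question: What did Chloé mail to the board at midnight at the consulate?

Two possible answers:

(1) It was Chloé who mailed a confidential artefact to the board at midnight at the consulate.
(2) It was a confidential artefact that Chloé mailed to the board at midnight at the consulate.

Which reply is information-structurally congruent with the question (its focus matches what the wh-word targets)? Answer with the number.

2

The question word "what" targets the direct object.
Option (1) clefts "Chloé" — the subject (agent), not what was asked.
Option (2) clefts "a confidential artefact" — that matches what the question asks about.
So the congruent reply is (2).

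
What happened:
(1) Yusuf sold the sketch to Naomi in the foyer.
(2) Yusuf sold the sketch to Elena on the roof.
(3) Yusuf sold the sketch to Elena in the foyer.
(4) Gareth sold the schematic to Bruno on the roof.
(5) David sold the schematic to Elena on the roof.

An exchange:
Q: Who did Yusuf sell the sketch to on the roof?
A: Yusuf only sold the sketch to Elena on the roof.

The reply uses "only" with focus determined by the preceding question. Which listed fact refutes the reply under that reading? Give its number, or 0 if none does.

The question "Who did ... to ...?" targets the recipient, so in the reply the focus falls on "Elena".
So "only" ranges over recipients; the rest (same agent, thing, setting (Yusuf / the sketch / on the roof)) is presupposed.
No fact keeps same agent, thing, setting (Yusuf / the sketch / on the roof) while changing the recipient; every other fact differs on something backgrounded. The reply stands.
(Fact (3) would refute a reading with focus on the setting — but that is not what the question asks.)

0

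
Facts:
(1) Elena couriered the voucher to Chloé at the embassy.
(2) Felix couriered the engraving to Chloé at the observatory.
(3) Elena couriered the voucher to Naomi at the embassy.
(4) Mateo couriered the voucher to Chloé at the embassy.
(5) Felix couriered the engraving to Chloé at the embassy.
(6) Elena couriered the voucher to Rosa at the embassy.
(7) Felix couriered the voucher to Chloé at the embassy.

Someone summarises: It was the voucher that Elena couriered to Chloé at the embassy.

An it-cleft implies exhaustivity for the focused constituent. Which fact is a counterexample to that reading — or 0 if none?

0

Focus of the cleft: "the voucher" (the thing). Presupposed background: agent = Elena, recipient = Chloé, setting = at the embassy.
The exhaustive reading says no other thing fits that background.
Every other fact differs from the presupposition on some backgrounded slot, so none challenges the exhaustivity.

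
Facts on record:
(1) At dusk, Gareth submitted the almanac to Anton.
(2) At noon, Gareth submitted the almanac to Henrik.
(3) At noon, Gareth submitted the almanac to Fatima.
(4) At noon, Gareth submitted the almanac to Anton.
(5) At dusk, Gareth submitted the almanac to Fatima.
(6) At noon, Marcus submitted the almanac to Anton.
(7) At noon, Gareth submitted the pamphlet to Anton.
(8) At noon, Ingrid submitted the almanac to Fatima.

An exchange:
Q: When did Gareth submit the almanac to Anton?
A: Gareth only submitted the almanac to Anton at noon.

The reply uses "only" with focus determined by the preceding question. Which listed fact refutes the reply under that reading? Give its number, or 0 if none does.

1

Answering "When did ...?" puts focus on the setting — here, "at noon".
So "only" ranges over settings; the rest (agent = Gareth, thing = the almanac, recipient = Anton) is presupposed.
Fact (1) keeps agent = Gareth, thing = the almanac, recipient = Anton but has setting = at dusk; that refutes the reply.
(Fact (7) would refute a reading with focus on the thing — but that is not what the question asks.)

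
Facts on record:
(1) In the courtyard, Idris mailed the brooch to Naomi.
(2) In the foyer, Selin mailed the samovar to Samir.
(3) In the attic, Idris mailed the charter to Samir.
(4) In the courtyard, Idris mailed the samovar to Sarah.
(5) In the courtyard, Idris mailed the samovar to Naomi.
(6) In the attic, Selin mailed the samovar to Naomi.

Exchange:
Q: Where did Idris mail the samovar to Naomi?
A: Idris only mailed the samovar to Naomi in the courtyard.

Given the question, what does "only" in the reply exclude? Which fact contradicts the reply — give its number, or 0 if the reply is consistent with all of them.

Answering "Where did ...?" puts focus on the setting — here, "in the courtyard".
"Only" then excludes alternative settings while the background — same agent, thing, recipient (Idris / the samovar / Naomi) — is held fixed.
No listed fact shares that background with another setting. Nothing contradicts the reply.
(Fact (1) would refute a reading with focus on the thing — but that is not what the question asks.)

0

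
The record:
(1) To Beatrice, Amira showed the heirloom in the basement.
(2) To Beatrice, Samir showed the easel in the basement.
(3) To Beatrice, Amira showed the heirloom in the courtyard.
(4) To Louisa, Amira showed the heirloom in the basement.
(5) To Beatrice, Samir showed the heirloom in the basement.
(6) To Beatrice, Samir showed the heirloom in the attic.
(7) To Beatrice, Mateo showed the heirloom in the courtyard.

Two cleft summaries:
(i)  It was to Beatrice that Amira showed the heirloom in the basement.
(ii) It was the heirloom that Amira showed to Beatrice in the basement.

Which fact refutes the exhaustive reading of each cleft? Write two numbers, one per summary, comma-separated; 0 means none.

(i): focus "Beatrice". Looking for agent = Amira, thing = the heirloom, setting = in the basement with some other recipient — fact (4) has Louisa there. Refuted.
(ii): focus "the heirloom". No fact shares agent = Amira, recipient = Beatrice, setting = in the basement with a different thing. 0.

4, 0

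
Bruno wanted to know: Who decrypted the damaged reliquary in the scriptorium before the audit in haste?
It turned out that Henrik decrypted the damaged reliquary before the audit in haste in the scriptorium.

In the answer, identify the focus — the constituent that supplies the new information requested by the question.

Henrik

The wh-word "who" asks about the subject (agent).
In the answer, "the damaged reliquary", "in the scriptorium", "in haste" and "before the audit" are given — repeated from the question.
The constituent filling the subject (agent) gap is "Henrik"; that is the focus and would carry nuclear stress.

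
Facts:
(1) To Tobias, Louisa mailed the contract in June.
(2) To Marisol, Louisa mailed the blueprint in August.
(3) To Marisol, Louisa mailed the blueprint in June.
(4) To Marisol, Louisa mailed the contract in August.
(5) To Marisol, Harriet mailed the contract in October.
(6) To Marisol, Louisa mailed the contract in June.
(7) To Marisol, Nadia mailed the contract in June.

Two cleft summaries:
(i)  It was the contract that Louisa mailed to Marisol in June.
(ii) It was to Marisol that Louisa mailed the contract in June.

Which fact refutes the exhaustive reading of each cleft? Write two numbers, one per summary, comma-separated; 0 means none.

3, 1

(i): focus "the contract". Looking for agent = Louisa, recipient = Marisol, setting = in June with some other thing — fact (3) has the blueprint there. Refuted.
(ii): focus "Marisol". Looking for agent = Louisa, thing = the contract, setting = in June with some other recipient — fact (1) has Tobias there. Refuted.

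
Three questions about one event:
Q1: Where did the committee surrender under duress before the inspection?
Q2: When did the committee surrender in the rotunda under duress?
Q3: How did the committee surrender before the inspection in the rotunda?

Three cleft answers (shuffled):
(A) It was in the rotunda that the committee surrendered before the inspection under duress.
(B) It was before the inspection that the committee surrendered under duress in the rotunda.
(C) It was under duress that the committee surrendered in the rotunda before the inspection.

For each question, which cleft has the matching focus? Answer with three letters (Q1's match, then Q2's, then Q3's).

Q1 asks about the location; cleft (A) focuses "in the rotunda", which is the location — so Q1 → A.
Q2 asks about the time; cleft (B) focuses "before the inspection", which is the time — so Q2 → B.
Q3 asks about the manner; cleft (C) focuses "under duress", which is the manner — so Q3 → C.
Mapping: Q1→A, Q2→B, Q3→C.

ABC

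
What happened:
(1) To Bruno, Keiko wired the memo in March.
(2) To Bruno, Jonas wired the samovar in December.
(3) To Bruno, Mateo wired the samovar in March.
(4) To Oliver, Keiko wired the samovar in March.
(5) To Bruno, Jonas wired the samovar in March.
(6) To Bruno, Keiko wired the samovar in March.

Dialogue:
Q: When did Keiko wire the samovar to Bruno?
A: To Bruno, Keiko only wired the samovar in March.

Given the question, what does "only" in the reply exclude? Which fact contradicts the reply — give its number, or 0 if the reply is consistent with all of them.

The question "When did ...?" targets the setting, so in the reply the focus falls on "in March".
So "only" ranges over settings; the rest (same agent, thing, recipient (Keiko / the samovar / Bruno)) is presupposed.
No fact keeps same agent, thing, recipient (Keiko / the samovar / Bruno) while changing the setting; every other fact differs on something backgrounded. The reply stands.
(Fact (1) would refute a reading with focus on the thing — but that is not what the question asks.)

0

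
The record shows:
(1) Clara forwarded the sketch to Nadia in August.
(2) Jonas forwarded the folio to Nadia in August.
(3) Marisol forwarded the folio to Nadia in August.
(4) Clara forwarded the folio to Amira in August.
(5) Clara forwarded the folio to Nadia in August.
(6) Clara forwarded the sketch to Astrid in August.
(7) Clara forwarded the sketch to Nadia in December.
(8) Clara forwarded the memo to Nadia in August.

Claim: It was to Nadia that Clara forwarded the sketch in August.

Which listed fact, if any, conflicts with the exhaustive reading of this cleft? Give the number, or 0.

The cleft puts "Nadia" in focus and presupposes the open proposition with agent = Clara, thing = the sketch, setting = in August.
The exhaustive reading says no other recipient fits that background.
Fact (6) shares the background but with recipient = Astrid; exhaustivity is violated.

6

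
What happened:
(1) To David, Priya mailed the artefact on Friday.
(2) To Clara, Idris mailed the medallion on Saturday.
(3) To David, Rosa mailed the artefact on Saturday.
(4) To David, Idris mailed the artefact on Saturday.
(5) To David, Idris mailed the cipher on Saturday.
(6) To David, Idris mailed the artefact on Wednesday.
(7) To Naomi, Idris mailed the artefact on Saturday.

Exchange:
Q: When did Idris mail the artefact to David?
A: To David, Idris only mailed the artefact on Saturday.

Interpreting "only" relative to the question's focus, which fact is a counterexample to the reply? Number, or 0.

The question "When did ...?" targets the setting, so in the reply the focus falls on "on Saturday".
So "only" ranges over settings; the rest (same agent, thing, recipient (Idris / the artefact / David)) is presupposed.
Fact (6) shares the background with a different setting (on Wednesday) — counterexample.
(Fact (7) would refute a reading with focus on the recipient — but that is not what the question asks.)

6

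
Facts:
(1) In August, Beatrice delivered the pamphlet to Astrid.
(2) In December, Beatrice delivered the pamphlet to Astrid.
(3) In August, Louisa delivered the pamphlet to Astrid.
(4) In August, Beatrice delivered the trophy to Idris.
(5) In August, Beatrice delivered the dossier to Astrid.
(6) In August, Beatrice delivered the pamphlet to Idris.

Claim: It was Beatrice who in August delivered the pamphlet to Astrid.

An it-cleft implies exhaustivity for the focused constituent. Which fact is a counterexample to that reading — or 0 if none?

The cleft puts "Beatrice" in focus and presupposes the open proposition with thing = the pamphlet, recipient = Astrid, setting = in August.
Exhaustivity: Beatrice is the only agent satisfying that background.
Fact (3) shares the background but with agent = Louisa; exhaustivity is violated.

3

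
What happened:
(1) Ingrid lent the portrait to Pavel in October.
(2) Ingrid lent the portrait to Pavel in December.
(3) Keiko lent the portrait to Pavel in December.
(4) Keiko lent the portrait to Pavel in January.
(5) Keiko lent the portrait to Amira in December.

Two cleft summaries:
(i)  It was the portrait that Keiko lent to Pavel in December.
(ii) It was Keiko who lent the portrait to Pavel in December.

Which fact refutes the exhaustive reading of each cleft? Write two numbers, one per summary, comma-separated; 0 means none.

Summary (i) focuses "the portrait" (the thing); background Keiko as agent and Pavel as recipient and in December as setting. No fact matches that background with a different thing, so 0.
Summary (ii) focuses "Keiko" (the agent); background the portrait as thing and Pavel as recipient and in December as setting. Fact (2) matches that background with agent = Ingrid — refutes (ii).

0, 2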